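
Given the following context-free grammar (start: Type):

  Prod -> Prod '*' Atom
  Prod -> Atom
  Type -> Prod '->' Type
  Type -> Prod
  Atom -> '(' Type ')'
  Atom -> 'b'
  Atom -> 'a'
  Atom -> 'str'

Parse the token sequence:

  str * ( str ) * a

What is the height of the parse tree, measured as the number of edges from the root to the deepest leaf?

7

[Type [Prod [Prod [Prod [Atom str]] * [Atom ( [Type [Prod [Atom str]]] )]] * [Atom a]]]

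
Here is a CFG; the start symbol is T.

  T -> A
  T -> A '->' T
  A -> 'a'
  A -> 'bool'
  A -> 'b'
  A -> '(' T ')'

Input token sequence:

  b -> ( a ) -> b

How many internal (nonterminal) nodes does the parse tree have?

8

[T [A b] -> [T [A ( [T [A a]] )] -> [T [A b]]]]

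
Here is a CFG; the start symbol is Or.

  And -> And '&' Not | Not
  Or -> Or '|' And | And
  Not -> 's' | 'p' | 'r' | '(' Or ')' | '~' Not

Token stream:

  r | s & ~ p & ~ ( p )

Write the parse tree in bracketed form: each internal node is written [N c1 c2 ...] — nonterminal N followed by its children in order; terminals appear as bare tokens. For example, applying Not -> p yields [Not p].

[Or [Or [And [Not r]]] | [And [And [And [Not s]] & [Not ~ [Not p]]] & [Not ~ [Not ( [Or [And [Not p]]] )]]]]

Or
Or | And
And | And
Not | And
r | And
r | And & Not
r | And & Not & Not
r | Not & Not & Not
r | s & Not & Not
r | s & ~ Not & Not
r | s & ~ p & Not
r | s & ~ p & ~ Not
r | s & ~ p & ~ ( Or )
r | s & ~ p & ~ ( And )
r | s & ~ p & ~ ( Not )
r | s & ~ p & ~ ( p )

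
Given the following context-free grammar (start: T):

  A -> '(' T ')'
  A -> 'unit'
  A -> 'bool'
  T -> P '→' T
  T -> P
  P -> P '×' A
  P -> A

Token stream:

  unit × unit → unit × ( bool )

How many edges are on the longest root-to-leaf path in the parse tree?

7

[T [P [P [A unit]] × [A unit]] → [T [P [P [A unit]] × [A ( [T [P [A bool]]] )]]]]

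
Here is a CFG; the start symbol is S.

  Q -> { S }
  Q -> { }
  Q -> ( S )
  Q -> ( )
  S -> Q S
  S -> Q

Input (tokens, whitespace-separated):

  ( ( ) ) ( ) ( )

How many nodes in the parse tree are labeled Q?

4

[S [Q ( [S [Q ( )]] )] [S [Q ( )] [S [Q ( )]]]]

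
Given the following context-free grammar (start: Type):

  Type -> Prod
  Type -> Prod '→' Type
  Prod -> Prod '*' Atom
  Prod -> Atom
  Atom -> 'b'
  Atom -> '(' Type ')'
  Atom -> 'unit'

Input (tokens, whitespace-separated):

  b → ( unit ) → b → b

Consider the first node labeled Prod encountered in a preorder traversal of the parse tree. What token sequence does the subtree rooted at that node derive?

b

[Type [Prod [Atom b]] → [Type [Prod [Atom ( [Type [Prod [Atom unit]]] )]] → [Type [Prod [Atom b]] → [Type [Prod [Atom b]]]]]]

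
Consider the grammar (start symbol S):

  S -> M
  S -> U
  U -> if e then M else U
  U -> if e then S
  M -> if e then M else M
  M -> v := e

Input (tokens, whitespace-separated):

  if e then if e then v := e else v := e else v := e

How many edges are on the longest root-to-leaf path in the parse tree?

[S [M if e then [M if e then [M v := e] else [M v := e]] else [M v := e]]]

4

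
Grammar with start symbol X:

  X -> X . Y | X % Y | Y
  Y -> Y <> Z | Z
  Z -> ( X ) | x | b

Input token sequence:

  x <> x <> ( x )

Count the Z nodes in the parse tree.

4

[X [Y [Y [Y [Z x]] <> [Z x]] <> [Z ( [X [Y [Z x]]] )]]]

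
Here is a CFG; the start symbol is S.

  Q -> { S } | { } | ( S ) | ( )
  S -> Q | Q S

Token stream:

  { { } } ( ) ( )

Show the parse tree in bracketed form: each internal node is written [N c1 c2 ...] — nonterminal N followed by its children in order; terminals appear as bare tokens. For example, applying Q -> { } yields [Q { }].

[S [Q { [S [Q { }]] }] [S [Q ( )] [S [Q ( )]]]]

S
Q S
{ S } S
{ Q } S
{ { } } S
{ { } } Q S
{ { } } ( ) S
{ { } } ( ) Q
{ { } } ( ) ( )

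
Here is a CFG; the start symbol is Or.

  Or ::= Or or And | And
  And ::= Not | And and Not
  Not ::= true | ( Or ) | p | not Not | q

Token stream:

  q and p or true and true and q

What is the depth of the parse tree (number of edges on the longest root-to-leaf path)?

[Or [Or [And [And [Not q]] and [Not p]]] or [And [And [And [Not true]] and [Not true]] and [Not q]]]

5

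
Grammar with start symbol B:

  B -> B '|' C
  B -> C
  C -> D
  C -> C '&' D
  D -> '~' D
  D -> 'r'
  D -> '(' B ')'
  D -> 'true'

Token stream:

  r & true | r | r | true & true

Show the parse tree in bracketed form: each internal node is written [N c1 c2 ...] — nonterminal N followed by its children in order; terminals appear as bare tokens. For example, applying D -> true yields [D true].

[B [B [B [B [C [C [D r]] & [D true]]] | [C [D r]]] | [C [D r]]] | [C [C [D true]] & [D true]]]

B
B | C
B | C | C
B | C | C | C
C | C | C | C
C & D | C | C | C
D & D | C | C | C
r & D | C | C | C
r & true | C | C | C
r & true | D | C | C
r & true | r | C | C
r & true | r | D | C
r & true | r | r | C
r & true | r | r | C & D
r & true | r | r | D & D
r & true | r | r | true & D
r & true | r | r | true & true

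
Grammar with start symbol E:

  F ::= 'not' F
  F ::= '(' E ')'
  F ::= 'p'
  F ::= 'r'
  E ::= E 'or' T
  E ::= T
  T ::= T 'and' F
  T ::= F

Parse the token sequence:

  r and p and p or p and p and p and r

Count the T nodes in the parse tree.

[E [E [T [T [T [F r]] and [F p]] and [F p]]] or [T [T [T [T [F p]] and [F p]] and [F p]] and [F r]]]

7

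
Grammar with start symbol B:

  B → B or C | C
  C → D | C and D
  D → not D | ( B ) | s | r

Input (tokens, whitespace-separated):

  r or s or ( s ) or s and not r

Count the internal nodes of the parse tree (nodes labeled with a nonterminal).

18

[B [B [B [B [C [D r]]] or [C [D s]]] or [C [D ( [B [C [D s]]] )]]] or [C [C [D s]] and [D not [D r]]]]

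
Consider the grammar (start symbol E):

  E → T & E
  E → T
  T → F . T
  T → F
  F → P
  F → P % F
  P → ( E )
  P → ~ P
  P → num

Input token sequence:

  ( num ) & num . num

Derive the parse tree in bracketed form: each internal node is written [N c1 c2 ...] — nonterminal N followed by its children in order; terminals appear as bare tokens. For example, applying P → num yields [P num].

E
T & E
F & E
P & E
( E ) & E
( T ) & E
( F ) & E
( P ) & E
( num ) & E
( num ) & T
( num ) & F . T
( num ) & P . T
( num ) & num . T
( num ) & num . F
( num ) & num . P
( num ) & num . num

[E [T [F [P ( [E [T [F [P num]]]] )]]] & [E [T [F [P num]] . [T [F [P num]]]]]]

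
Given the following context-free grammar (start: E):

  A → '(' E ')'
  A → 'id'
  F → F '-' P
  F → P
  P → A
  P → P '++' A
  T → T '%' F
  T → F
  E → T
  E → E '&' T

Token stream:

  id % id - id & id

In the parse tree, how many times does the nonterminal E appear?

2

[E [E [T [T [F [P [A id]]]] % [F [F [P [A id]]] - [P [A id]]]]] & [T [F [P [A id]]]]]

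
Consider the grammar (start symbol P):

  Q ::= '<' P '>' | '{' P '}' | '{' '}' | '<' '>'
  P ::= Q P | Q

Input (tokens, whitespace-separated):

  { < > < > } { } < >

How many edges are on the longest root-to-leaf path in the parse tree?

5

[P [Q { [P [Q < >] [P [Q < >]]] }] [P [Q { }] [P [Q < >]]]]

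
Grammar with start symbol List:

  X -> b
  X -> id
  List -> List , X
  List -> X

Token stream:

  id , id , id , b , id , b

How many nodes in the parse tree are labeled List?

[List [List [List [List [List [List [X id]] , [X id]] , [X id]] , [X b]] , [X id]] , [X b]]

6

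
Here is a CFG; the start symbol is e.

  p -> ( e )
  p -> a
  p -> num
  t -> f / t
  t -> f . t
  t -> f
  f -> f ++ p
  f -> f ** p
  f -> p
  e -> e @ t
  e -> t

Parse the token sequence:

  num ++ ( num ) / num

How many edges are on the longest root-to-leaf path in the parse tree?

[e [t [f [f [p num]] ++ [p ( [e [t [f [p num]]]] )]] / [t [f [p num]]]]]

8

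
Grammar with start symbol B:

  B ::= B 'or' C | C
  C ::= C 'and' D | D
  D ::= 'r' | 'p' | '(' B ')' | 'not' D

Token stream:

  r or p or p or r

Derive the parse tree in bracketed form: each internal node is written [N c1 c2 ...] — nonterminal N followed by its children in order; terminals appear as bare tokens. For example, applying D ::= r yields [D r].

[B [B [B [B [C [D r]]] or [C [D p]]] or [C [D p]]] or [C [D r]]]

B
B or C
B or C or C
B or C or C or C
C or C or C or C
D or C or C or C
r or C or C or C
r or D or C or C
r or p or C or C
r or p or D or C
r or p or p or C
r or p or p or D
r or p or p or r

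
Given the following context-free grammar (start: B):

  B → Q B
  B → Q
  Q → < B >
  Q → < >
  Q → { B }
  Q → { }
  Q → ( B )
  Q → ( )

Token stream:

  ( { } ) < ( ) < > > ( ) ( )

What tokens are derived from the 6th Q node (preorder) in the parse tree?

[B [Q ( [B [Q { }]] )] [B [Q < [B [Q ( )] [B [Q < >]]] >] [B [Q ( )] [B [Q ( )]]]]]

( )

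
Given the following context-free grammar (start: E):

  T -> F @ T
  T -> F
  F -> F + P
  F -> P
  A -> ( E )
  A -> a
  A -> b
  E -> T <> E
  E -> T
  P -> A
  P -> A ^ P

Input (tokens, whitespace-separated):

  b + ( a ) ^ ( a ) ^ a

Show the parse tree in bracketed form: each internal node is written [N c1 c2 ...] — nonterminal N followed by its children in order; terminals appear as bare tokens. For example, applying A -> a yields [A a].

E
T
F
F + P
P + P
A + P
b + P
b + A ^ P
b + ( E ) ^ P
b + ( T ) ^ P
b + ( F ) ^ P
b + ( P ) ^ P
b + ( A ) ^ P
b + ( a ) ^ P
b + ( a ) ^ A ^ P
b + ( a ) ^ ( E ) ^ P
b + ( a ) ^ ( T ) ^ P
b + ( a ) ^ ( F ) ^ P
b + ( a ) ^ ( P ) ^ P
b + ( a ) ^ ( A ) ^ P
b + ( a ) ^ ( a ) ^ P
b + ( a ) ^ ( a ) ^ A
b + ( a ) ^ ( a ) ^ a

[E [T [F [F [P [A b]]] + [P [A ( [E [T [F [P [A a]]]]] )] ^ [P [A ( [E [T [F [P [A a]]]]] )] ^ [P [A a]]]]]]]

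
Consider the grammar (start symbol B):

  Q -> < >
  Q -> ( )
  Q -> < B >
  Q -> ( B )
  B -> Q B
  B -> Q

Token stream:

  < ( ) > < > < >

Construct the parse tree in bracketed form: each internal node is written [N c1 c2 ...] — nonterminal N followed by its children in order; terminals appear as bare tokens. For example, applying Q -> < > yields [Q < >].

[B [Q < [B [Q ( )]] >] [B [Q < >] [B [Q < >]]]]

B
Q B
< B > B
< Q > B
< ( ) > B
< ( ) > Q B
< ( ) > < > B
< ( ) > < > Q
< ( ) > < > < >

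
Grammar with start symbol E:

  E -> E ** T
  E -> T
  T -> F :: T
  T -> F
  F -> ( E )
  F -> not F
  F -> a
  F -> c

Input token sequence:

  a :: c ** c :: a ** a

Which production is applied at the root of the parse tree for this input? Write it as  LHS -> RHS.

[E [E [E [T [F a] :: [T [F c]]]] ** [T [F c] :: [T [F a]]]] ** [T [F a]]]

E -> E ** T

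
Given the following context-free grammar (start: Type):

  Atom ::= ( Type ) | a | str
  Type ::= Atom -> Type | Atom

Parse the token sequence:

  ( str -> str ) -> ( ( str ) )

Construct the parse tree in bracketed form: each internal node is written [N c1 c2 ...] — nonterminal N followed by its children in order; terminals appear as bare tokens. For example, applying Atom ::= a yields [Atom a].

[Type [Atom ( [Type [Atom str] -> [Type [Atom str]]] )] -> [Type [Atom ( [Type [Atom ( [Type [Atom str]] )]] )]]]

Type
Atom -> Type
( Type ) -> Type
( Atom -> Type ) -> Type
( str -> Type ) -> Type
( str -> Atom ) -> Type
( str -> str ) -> Type
( str -> str ) -> Atom
( str -> str ) -> ( Type )
( str -> str ) -> ( Atom )
( str -> str ) -> ( ( Type ) )
( str -> str ) -> ( ( Atom ) )
( str -> str ) -> ( ( str ) )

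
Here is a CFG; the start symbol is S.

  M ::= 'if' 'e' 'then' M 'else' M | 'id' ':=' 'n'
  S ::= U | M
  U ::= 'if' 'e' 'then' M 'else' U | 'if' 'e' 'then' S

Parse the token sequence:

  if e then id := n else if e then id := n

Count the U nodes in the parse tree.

2

[S [U if e then [M id := n] else [U if e then [S [M id := n]]]]]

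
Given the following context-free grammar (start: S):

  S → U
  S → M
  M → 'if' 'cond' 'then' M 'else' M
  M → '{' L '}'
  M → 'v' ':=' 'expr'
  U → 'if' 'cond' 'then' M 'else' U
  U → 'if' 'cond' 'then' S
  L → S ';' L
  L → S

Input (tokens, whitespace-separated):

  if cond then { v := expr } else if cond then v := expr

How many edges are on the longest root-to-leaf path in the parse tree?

[S [U if cond then [M { [L [S [M v := expr]]] }] else [U if cond then [S [M v := expr]]]]]

6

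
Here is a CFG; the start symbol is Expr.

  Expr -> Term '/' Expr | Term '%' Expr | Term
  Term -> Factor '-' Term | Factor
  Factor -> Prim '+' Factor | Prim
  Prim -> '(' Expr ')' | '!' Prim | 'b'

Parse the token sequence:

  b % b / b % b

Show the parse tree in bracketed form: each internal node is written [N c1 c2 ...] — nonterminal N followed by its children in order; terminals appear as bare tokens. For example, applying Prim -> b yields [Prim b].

Expr
Term % Expr
Factor % Expr
Prim % Expr
b % Expr
b % Term / Expr
b % Factor / Expr
b % Prim / Expr
b % b / Expr
b % b / Term % Expr
b % b / Factor % Expr
b % b / Prim % Expr
b % b / b % Expr
b % b / b % Term
b % b / b % Factor
b % b / b % Prim
b % b / b % b

[Expr [Term [Factor [Prim b]]] % [Expr [Term [Factor [Prim b]]] / [Expr [Term [Factor [Prim b]]] % [Expr [Term [Factor [Prim b]]]]]]]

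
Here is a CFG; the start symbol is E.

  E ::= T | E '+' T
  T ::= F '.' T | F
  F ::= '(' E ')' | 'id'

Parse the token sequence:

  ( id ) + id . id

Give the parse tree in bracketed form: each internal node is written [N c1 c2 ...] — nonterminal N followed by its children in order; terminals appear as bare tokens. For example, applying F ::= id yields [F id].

[E [E [T [F ( [E [T [F id]]] )]]] + [T [F id] . [T [F id]]]]

E
E + T
T + T
F + T
( E ) + T
( T ) + T
( F ) + T
( id ) + T
( id ) + F . T
( id ) + id . T
( id ) + id . F
( id ) + id . id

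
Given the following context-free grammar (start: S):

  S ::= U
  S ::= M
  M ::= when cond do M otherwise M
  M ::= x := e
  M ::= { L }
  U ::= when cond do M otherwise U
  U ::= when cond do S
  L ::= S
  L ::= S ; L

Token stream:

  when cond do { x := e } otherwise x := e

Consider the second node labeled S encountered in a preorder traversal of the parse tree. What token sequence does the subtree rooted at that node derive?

[S [M when cond do [M { [L [S [M x := e]]] }] otherwise [M x := e]]]

x := e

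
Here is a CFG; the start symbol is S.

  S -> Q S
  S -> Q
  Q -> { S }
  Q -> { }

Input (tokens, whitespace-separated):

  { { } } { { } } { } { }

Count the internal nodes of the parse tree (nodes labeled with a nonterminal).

12

[S [Q { [S [Q { }]] }] [S [Q { [S [Q { }]] }] [S [Q { }] [S [Q { }]]]]]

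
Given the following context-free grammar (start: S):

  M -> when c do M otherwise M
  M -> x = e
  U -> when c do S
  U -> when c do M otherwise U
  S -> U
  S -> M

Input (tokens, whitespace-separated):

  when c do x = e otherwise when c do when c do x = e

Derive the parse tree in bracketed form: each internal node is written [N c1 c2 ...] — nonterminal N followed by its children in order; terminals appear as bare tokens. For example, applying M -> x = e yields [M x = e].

S
U
when c do M otherwise U
when c do x = e otherwise U
when c do x = e otherwise when c do S
when c do x = e otherwise when c do U
when c do x = e otherwise when c do when c do S
when c do x = e otherwise when c do when c do M
when c do x = e otherwise when c do when c do x = e

[S [U when c do [M x = e] otherwise [U when c do [S [U when c do [S [M x = e]]]]]]]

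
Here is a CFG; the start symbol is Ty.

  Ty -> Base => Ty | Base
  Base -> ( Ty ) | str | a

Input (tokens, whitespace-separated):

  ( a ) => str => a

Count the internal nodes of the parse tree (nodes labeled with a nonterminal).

[Ty [Base ( [Ty [Base a]] )] => [Ty [Base str] => [Ty [Base a]]]]

8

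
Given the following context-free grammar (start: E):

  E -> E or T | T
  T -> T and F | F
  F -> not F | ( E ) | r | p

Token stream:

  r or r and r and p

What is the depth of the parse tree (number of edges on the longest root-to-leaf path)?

[E [E [T [F r]]] or [T [T [T [F r]] and [F r]] and [F p]]]

5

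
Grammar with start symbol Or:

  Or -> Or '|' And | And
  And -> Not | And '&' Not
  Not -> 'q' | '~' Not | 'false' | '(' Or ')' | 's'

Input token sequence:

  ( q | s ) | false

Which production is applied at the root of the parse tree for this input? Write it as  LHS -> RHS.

Or -> Or '|' And

[Or [Or [And [Not ( [Or [Or [And [Not q]]] | [And [Not s]]] )]]] | [And [Not false]]]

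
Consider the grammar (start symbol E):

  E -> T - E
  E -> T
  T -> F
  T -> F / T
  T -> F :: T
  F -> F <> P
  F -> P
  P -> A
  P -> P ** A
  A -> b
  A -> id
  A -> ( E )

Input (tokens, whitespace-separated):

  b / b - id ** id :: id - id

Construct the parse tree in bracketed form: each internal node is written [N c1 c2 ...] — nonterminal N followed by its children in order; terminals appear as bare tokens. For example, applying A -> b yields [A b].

[E [T [F [P [A b]]] / [T [F [P [A b]]]]] - [E [T [F [P [P [A id]] ** [A id]]] :: [T [F [P [A id]]]]] - [E [T [F [P [A id]]]]]]]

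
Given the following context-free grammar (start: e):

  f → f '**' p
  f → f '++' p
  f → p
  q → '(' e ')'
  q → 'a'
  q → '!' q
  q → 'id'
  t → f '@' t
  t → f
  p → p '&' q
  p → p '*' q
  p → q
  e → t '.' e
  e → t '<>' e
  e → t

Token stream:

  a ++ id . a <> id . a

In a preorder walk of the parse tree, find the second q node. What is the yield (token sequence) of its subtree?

id

[e [t [f [f [p [q a]]] ++ [p [q id]]]] . [e [t [f [p [q a]]]] <> [e [t [f [p [q id]]]] . [e [t [f [p [q a]]]]]]]]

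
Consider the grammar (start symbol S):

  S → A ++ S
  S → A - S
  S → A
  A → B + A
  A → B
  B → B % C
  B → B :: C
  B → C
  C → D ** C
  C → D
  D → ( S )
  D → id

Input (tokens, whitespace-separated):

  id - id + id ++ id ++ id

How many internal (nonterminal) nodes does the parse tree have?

[S [A [B [C [D id]]]] - [S [A [B [C [D id]]] + [A [B [C [D id]]]]] ++ [S [A [B [C [D id]]]] ++ [S [A [B [C [D id]]]]]]]]

24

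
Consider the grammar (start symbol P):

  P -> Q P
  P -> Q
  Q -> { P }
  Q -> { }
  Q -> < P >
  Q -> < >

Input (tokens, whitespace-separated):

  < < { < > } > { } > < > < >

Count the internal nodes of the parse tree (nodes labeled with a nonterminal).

[P [Q < [P [Q < [P [Q { [P [Q < >]] }]] >] [P [Q { }]]] >] [P [Q < >] [P [Q < >]]]]

14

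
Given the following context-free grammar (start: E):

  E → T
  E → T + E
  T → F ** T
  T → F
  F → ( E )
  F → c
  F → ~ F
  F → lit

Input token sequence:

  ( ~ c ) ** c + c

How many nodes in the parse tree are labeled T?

4

[E [T [F ( [E [T [F ~ [F c]]]] )] ** [T [F c]]] + [E [T [F c]]]]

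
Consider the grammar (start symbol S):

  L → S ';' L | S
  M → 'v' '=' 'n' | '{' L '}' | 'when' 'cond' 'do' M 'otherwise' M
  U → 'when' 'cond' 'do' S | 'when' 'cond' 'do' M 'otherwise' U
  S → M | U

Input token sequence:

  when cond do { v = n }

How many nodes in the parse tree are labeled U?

1

[S [U when cond do [S [M { [L [S [M v = n]]] }]]]]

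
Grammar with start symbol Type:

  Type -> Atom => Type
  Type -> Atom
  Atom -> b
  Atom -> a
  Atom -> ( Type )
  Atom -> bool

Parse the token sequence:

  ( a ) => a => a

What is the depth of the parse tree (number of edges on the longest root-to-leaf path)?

[Type [Atom ( [Type [Atom a]] )] => [Type [Atom a] => [Type [Atom a]]]]

4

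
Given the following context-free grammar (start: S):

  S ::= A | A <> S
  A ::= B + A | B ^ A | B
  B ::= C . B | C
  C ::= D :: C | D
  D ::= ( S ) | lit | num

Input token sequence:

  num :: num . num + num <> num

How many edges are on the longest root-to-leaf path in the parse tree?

[S [A [B [C [D num] :: [C [D num]]] . [B [C [D num]]]] + [A [B [C [D num]]]]] <> [S [A [B [C [D num]]]]]]

6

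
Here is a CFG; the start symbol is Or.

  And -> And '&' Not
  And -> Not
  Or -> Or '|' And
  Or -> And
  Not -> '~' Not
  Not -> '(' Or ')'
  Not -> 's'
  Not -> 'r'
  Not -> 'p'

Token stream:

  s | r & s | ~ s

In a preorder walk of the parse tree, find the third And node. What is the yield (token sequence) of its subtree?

[Or [Or [Or [And [Not s]]] | [And [And [Not r]] & [Not s]]] | [And [Not ~ [Not s]]]]

r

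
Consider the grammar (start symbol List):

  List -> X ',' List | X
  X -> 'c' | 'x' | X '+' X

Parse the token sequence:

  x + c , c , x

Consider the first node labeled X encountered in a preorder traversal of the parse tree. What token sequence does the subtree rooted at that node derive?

[List [X [X x] + [X c]] , [List [X c] , [List [X x]]]]

x + c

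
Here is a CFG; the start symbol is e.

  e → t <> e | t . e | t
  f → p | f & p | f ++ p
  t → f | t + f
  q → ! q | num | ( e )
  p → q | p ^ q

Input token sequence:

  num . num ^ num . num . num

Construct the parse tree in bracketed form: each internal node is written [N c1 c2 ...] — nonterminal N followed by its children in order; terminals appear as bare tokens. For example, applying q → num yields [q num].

[e [t [f [p [q num]]]] . [e [t [f [p [p [q num]] ^ [q num]]]] . [e [t [f [p [q num]]]] . [e [t [f [p [q num]]]]]]]]

e
t . e
f . e
p . e
q . e
num . e
num . t . e
num . f . e
num . p . e
num . p ^ q . e
num . q ^ q . e
num . num ^ q . e
num . num ^ num . e
num . num ^ num . t . e
num . num ^ num . f . e
num . num ^ num . p . e
num . num ^ num . q . e
num . num ^ num . num . e
num . num ^ num . num . t
num . num ^ num . num . f
num . num ^ num . num . p
num . num ^ num . num . q
num . num ^ num . num . num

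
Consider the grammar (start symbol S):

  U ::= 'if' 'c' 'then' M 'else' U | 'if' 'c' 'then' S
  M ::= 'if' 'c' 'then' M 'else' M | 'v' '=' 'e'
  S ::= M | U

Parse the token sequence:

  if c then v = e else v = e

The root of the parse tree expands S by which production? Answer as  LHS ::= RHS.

S ::= M

[S [M if c then [M v = e] else [M v = e]]]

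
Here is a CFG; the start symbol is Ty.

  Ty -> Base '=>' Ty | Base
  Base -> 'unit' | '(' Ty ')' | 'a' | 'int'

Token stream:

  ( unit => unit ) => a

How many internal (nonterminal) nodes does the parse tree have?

[Ty [Base ( [Ty [Base unit] => [Ty [Base unit]]] )] => [Ty [Base a]]]

8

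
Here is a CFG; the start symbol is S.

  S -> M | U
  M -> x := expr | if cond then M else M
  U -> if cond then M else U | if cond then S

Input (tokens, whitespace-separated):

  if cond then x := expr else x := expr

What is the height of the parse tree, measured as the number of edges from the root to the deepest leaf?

3

[S [M if cond then [M x := expr] else [M x := expr]]]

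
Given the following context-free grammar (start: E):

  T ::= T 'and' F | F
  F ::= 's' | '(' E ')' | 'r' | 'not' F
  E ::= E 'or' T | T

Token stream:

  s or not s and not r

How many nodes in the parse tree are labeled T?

[E [E [T [F s]]] or [T [T [F not [F s]]] and [F not [F r]]]]

3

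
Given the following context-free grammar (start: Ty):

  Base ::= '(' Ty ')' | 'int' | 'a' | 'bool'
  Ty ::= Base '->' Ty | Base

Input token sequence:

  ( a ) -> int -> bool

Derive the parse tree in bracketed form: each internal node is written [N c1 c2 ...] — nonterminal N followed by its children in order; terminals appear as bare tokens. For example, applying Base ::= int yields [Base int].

[Ty [Base ( [Ty [Base a]] )] -> [Ty [Base int] -> [Ty [Base bool]]]]

Ty
Base -> Ty
( Ty ) -> Ty
( Base ) -> Ty
( a ) -> Ty
( a ) -> Base -> Ty
( a ) -> int -> Ty
( a ) -> int -> Base
( a ) -> int -> bool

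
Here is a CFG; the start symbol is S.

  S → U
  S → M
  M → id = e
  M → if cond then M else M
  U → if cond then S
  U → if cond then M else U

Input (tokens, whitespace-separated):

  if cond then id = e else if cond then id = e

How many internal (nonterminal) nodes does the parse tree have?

6

[S [U if cond then [M id = e] else [U if cond then [S [M id = e]]]]]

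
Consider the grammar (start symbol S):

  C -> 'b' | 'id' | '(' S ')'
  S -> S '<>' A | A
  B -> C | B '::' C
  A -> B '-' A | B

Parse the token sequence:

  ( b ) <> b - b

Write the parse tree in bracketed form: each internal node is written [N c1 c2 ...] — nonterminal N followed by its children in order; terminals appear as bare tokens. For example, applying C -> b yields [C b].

S
S <> A
A <> A
B <> A
C <> A
( S ) <> A
( A ) <> A
( B ) <> A
( C ) <> A
( b ) <> A
( b ) <> B - A
( b ) <> C - A
( b ) <> b - A
( b ) <> b - B
( b ) <> b - C
( b ) <> b - b

[S [S [A [B [C ( [S [A [B [C b]]]] )]]]] <> [A [B [C b]] - [A [B [C b]]]]]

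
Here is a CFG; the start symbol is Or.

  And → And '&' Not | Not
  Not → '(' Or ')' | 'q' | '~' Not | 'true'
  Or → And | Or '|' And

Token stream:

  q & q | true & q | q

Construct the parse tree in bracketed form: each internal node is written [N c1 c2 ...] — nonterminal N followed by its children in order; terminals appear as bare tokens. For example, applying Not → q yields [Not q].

Or
Or | And
Or | And | And
And | And | And
And & Not | And | And
Not & Not | And | And
q & Not | And | And
q & q | And | And
q & q | And & Not | And
q & q | Not & Not | And
q & q | true & Not | And
q & q | true & q | And
q & q | true & q | Not
q & q | true & q | q

[Or [Or [Or [And [And [Not q]] & [Not q]]] | [And [And [Not true]] & [Not q]]] | [And [Not q]]]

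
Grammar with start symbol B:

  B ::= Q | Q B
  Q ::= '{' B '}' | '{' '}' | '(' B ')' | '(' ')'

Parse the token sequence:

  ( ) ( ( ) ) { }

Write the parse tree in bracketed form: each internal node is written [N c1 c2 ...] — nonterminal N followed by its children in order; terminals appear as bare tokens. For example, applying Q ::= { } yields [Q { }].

[B [Q ( )] [B [Q ( [B [Q ( )]] )] [B [Q { }]]]]

B
Q B
( ) B
( ) Q B
( ) ( B ) B
( ) ( Q ) B
( ) ( ( ) ) B
( ) ( ( ) ) Q
( ) ( ( ) ) { }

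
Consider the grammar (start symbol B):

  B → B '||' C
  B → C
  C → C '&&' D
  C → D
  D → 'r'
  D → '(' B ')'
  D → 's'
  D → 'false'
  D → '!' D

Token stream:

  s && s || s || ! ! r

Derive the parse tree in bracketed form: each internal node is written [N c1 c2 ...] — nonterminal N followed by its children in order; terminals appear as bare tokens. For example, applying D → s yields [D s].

B
B || C
B || C || C
C || C || C
C && D || C || C
D && D || C || C
s && D || C || C
s && s || C || C
s && s || D || C
s && s || s || C
s && s || s || D
s && s || s || ! D
s && s || s || ! ! D
s && s || s || ! ! r

[B [B [B [C [C [D s]] && [D s]]] || [C [D s]]] || [C [D ! [D ! [D r]]]]]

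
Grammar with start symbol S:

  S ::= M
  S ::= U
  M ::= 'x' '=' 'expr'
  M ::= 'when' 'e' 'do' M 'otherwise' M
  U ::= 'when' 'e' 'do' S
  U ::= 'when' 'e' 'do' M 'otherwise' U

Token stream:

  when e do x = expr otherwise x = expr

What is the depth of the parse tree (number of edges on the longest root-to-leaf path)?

3

[S [M when e do [M x = expr] otherwise [M x = expr]]]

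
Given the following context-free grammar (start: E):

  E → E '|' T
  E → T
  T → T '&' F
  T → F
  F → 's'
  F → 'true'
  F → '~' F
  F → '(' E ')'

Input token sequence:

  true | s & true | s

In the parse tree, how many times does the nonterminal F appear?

[E [E [E [T [F true]]] | [T [T [F s]] & [F true]]] | [T [F s]]]

4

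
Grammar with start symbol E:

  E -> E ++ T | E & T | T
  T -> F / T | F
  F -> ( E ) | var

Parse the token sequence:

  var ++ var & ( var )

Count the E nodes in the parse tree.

[E [E [E [T [F var]]] ++ [T [F var]]] & [T [F ( [E [T [F var]]] )]]]

4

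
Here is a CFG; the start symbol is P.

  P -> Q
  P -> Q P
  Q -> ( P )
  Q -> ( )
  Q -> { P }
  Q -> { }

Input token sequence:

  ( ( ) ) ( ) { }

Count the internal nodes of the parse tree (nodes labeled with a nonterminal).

8

[P [Q ( [P [Q ( )]] )] [P [Q ( )] [P [Q { }]]]]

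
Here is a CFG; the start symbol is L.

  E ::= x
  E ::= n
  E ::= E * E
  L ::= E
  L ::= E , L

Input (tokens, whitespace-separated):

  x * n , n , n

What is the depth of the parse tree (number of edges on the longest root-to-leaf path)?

[L [E [E x] * [E n]] , [L [E n] , [L [E n]]]]

4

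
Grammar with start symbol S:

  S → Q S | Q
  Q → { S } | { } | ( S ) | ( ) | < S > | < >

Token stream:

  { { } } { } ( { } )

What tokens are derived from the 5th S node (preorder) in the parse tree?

{ }

[S [Q { [S [Q { }]] }] [S [Q { }] [S [Q ( [S [Q { }]] )]]]]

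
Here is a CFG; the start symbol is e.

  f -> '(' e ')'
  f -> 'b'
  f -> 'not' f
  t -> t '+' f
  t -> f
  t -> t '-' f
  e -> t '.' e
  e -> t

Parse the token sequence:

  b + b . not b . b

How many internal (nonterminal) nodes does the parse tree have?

[e [t [t [f b]] + [f b]] . [e [t [f not [f b]]] . [e [t [f b]]]]]

12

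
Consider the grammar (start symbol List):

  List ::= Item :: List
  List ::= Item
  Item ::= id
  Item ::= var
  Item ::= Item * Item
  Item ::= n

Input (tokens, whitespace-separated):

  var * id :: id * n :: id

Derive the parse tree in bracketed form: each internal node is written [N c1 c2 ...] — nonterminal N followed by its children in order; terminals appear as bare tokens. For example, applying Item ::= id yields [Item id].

[List [Item [Item var] * [Item id]] :: [List [Item [Item id] * [Item n]] :: [List [Item id]]]]

List
Item :: List
Item * Item :: List
var * Item :: List
var * id :: List
var * id :: Item :: List
var * id :: Item * Item :: List
var * id :: id * Item :: List
var * id :: id * n :: List
var * id :: id * n :: Item
var * id :: id * n :: id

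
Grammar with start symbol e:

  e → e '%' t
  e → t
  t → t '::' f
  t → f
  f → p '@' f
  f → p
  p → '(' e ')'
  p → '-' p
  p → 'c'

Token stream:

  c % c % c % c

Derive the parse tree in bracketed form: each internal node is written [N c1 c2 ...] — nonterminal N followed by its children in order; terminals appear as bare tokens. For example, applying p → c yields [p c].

[e [e [e [e [t [f [p c]]]] % [t [f [p c]]]] % [t [f [p c]]]] % [t [f [p c]]]]

e
e % t
e % t % t
e % t % t % t
t % t % t % t
f % t % t % t
p % t % t % t
c % t % t % t
c % f % t % t
c % p % t % t
c % c % t % t
c % c % f % t
c % c % p % t
c % c % c % t
c % c % c % f
c % c % c % p
c % c % c % c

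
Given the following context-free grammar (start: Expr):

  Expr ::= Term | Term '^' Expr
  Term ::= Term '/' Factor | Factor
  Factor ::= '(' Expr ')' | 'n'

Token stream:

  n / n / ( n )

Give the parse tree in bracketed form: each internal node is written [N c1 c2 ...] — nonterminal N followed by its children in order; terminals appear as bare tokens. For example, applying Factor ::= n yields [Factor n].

[Expr [Term [Term [Term [Factor n]] / [Factor n]] / [Factor ( [Expr [Term [Factor n]]] )]]]

Expr
Term
Term / Factor
Term / Factor / Factor
Factor / Factor / Factor
n / Factor / Factor
n / n / Factor
n / n / ( Expr )
n / n / ( Term )
n / n / ( Factor )
n / n / ( n )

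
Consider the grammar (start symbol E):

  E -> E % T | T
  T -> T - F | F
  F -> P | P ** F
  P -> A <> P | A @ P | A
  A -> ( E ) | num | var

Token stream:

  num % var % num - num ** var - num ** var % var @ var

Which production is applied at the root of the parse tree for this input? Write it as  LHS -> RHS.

[E [E [E [E [T [F [P [A num]]]]] % [T [F [P [A var]]]]] % [T [T [T [F [P [A num]]]] - [F [P [A num]] ** [F [P [A var]]]]] - [F [P [A num]] ** [F [P [A var]]]]]] % [T [F [P [A var] @ [P [A var]]]]]]

E -> E % T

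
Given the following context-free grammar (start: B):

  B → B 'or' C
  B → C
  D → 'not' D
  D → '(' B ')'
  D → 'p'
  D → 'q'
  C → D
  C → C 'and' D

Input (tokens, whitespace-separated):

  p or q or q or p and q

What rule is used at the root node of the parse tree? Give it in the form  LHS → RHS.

B → B 'or' C

[B [B [B [B [C [D p]]] or [C [D q]]] or [C [D q]]] or [C [C [D p]] and [D q]]]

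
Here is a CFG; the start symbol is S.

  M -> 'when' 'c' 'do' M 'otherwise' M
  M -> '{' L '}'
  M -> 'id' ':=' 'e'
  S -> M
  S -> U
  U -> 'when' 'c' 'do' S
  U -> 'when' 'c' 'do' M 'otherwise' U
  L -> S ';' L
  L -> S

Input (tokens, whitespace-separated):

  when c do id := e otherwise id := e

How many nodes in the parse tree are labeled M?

[S [M when c do [M id := e] otherwise [M id := e]]]

3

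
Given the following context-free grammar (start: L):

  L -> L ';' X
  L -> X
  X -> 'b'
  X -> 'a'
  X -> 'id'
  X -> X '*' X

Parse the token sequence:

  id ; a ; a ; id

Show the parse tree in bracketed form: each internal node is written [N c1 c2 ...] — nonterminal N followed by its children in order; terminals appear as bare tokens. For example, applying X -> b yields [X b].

L
L ; X
L ; X ; X
L ; X ; X ; X
X ; X ; X ; X
id ; X ; X ; X
id ; a ; X ; X
id ; a ; a ; X
id ; a ; a ; id

[L [L [L [L [X id]] ; [X a]] ; [X a]] ; [X id]]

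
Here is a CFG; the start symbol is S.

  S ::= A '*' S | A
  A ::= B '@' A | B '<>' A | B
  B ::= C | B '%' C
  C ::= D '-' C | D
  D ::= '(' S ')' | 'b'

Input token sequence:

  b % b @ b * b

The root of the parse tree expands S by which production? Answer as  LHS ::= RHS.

[S [A [B [B [C [D b]]] % [C [D b]]] @ [A [B [C [D b]]]]] * [S [A [B [C [D b]]]]]]

S ::= A '*' S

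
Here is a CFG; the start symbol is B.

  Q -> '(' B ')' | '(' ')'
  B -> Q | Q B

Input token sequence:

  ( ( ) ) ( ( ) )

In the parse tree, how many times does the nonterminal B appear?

4

[B [Q ( [B [Q ( )]] )] [B [Q ( [B [Q ( )]] )]]]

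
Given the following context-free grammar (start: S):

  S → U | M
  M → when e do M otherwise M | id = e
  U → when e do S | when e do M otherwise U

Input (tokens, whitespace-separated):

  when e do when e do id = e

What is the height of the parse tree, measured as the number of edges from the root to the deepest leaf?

[S [U when e do [S [U when e do [S [M id = e]]]]]]

6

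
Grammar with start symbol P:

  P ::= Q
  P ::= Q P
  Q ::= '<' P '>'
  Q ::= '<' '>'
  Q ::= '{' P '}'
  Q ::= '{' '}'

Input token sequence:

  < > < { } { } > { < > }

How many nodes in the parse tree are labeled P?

6

[P [Q < >] [P [Q < [P [Q { }] [P [Q { }]]] >] [P [Q { [P [Q < >]] }]]]]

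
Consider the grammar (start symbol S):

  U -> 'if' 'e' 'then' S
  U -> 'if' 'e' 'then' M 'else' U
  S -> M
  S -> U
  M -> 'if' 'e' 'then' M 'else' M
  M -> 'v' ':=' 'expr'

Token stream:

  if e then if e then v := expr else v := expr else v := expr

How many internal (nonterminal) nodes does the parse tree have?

6

[S [M if e then [M if e then [M v := expr] else [M v := expr]] else [M v := expr]]]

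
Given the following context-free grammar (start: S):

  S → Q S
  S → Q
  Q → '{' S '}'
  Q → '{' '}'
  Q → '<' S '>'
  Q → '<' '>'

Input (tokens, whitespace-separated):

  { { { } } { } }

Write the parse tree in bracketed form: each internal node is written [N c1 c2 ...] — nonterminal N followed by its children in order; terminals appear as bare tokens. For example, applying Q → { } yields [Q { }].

[S [Q { [S [Q { [S [Q { }]] }] [S [Q { }]]] }]]

S
Q
{ S }
{ Q S }
{ { S } S }
{ { Q } S }
{ { { } } S }
{ { { } } Q }
{ { { } } { } }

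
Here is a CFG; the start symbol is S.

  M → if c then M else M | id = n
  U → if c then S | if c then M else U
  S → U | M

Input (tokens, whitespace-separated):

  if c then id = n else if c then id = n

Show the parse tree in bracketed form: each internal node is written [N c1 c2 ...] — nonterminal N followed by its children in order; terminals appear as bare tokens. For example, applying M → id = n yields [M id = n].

S
U
if c then M else U
if c then id = n else U
if c then id = n else if c then S
if c then id = n else if c then M
if c then id = n else if c then id = n

[S [U if c then [M id = n] else [U if c then [S [M id = n]]]]]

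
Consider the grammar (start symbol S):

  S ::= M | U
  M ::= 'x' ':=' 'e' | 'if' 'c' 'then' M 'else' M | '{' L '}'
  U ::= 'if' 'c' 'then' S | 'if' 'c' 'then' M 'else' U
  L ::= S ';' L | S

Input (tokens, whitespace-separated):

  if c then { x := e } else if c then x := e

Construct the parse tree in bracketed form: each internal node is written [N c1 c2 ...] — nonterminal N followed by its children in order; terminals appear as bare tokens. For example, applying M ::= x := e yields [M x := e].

S
U
if c then M else U
if c then { L } else U
if c then { S } else U
if c then { M } else U
if c then { x := e } else U
if c then { x := e } else if c then S
if c then { x := e } else if c then M
if c then { x := e } else if c then x := e

[S [U if c then [M { [L [S [M x := e]]] }] else [U if c then [S [M x := e]]]]]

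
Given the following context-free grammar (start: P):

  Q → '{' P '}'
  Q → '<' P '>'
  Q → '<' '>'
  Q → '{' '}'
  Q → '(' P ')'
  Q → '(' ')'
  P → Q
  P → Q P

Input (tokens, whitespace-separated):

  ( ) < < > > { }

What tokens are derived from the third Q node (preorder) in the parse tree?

< >

[P [Q ( )] [P [Q < [P [Q < >]] >] [P [Q { }]]]]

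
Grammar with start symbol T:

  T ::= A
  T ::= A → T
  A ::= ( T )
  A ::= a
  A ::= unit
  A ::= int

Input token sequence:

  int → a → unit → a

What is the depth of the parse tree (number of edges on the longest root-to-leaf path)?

5

[T [A int] → [T [A a] → [T [A unit] → [T [A a]]]]]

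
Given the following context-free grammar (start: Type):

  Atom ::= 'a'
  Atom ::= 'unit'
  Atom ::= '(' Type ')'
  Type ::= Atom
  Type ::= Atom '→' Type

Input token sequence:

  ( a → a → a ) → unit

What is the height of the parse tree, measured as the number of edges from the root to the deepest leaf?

6

[Type [Atom ( [Type [Atom a] → [Type [Atom a] → [Type [Atom a]]]] )] → [Type [Atom unit]]]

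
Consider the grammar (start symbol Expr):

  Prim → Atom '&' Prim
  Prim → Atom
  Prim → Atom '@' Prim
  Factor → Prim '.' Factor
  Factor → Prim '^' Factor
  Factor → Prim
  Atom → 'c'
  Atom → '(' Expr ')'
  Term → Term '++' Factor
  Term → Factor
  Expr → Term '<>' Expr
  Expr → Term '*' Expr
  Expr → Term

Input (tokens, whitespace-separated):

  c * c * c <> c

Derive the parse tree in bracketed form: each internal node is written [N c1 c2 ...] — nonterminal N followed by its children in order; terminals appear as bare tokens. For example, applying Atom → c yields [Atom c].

Expr
Term * Expr
Factor * Expr
Prim * Expr
Atom * Expr
c * Expr
c * Term * Expr
c * Factor * Expr
c * Prim * Expr
c * Atom * Expr
c * c * Expr
c * c * Term <> Expr
c * c * Factor <> Expr
c * c * Prim <> Expr
c * c * Atom <> Expr
c * c * c <> Expr
c * c * c <> Term
c * c * c <> Factor
c * c * c <> Prim
c * c * c <> Atom
c * c * c <> c

[Expr [Term [Factor [Prim [Atom c]]]] * [Expr [Term [Factor [Prim [Atom c]]]] * [Expr [Term [Factor [Prim [Atom c]]]] <> [Expr [Term [Factor [Prim [Atom c]]]]]]]]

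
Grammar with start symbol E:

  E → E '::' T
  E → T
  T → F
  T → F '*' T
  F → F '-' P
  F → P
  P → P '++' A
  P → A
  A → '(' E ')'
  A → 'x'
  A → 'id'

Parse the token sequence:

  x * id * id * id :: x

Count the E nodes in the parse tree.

[E [E [T [F [P [A x]]] * [T [F [P [A id]]] * [T [F [P [A id]]] * [T [F [P [A id]]]]]]]] :: [T [F [P [A x]]]]]

2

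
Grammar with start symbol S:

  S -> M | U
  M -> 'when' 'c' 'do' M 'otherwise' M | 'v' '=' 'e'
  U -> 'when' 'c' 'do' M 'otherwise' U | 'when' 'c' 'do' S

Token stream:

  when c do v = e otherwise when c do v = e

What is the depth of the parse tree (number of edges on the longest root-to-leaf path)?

5

[S [U when c do [M v = e] otherwise [U when c do [S [M v = e]]]]]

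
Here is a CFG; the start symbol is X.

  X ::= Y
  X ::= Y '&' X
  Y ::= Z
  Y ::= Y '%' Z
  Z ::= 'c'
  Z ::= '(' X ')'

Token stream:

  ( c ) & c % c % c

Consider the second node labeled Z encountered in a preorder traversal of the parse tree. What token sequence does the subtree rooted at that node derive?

c

[X [Y [Z ( [X [Y [Z c]]] )]] & [X [Y [Y [Y [Z c]] % [Z c]] % [Z c]]]]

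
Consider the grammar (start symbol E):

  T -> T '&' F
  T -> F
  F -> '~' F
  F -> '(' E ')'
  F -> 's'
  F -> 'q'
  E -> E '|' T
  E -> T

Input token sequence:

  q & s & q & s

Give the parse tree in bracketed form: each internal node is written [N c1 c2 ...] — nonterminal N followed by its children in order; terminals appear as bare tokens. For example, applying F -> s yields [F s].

[E [T [T [T [T [F q]] & [F s]] & [F q]] & [F s]]]

E
T
T & F
T & F & F
T & F & F & F
F & F & F & F
q & F & F & F
q & s & F & F
q & s & q & F
q & s & q & s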